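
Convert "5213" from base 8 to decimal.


Input: "5213" in base 8
Positional expansion:
  Digit '5' (value 5) x 8^3 = 2560
  Digit '2' (value 2) x 8^2 = 128
  Digit '1' (value 1) x 8^1 = 8
  Digit '3' (value 3) x 8^0 = 3
Sum = 2699

2699


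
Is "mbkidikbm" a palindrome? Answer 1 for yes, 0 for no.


Input: mbkidikbm
Reversed: mbkidikbm
  Compare pos 0 ('m') with pos 8 ('m'): match
  Compare pos 1 ('b') with pos 7 ('b'): match
  Compare pos 2 ('k') with pos 6 ('k'): match
  Compare pos 3 ('i') with pos 5 ('i'): match
Result: palindrome

1


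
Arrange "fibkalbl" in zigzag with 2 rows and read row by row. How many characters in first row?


Zigzag "fibkalbl" into 2 rows:
Placing characters:
  'f' => row 0
  'i' => row 1
  'b' => row 0
  'k' => row 1
  'a' => row 0
  'l' => row 1
  'b' => row 0
  'l' => row 1
Rows:
  Row 0: "fbab"
  Row 1: "ikll"
First row length: 4

4


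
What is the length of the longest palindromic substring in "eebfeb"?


Input: "eebfeb"
Checking substrings for palindromes:
  [0:2] "ee" (len 2) => palindrome
Longest palindromic substring: "ee" with length 2

2


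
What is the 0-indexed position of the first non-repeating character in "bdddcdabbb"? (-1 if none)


Input: bdddcdabbb
Character frequencies:
  'a': 1
  'b': 4
  'c': 1
  'd': 4
Scanning left to right for freq == 1:
  Position 0 ('b'): freq=4, skip
  Position 1 ('d'): freq=4, skip
  Position 2 ('d'): freq=4, skip
  Position 3 ('d'): freq=4, skip
  Position 4 ('c'): unique! => answer = 4

4


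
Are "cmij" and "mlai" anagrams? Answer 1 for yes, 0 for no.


Strings: "cmij", "mlai"
Sorted first:  cijm
Sorted second: ailm
Differ at position 0: 'c' vs 'a' => not anagrams

0


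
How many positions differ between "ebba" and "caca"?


Comparing "ebba" and "caca" position by position:
  Position 0: 'e' vs 'c' => DIFFER
  Position 1: 'b' vs 'a' => DIFFER
  Position 2: 'b' vs 'c' => DIFFER
  Position 3: 'a' vs 'a' => same
Positions that differ: 3

3


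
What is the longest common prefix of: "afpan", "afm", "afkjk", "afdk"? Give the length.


Words: afpan, afm, afkjk, afdk
  Position 0: all 'a' => match
  Position 1: all 'f' => match
  Position 2: ('p', 'm', 'k', 'd') => mismatch, stop
LCP = "af" (length 2)

2


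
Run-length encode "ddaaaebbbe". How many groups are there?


Input: ddaaaebbbe
Scanning for consecutive runs:
  Group 1: 'd' x 2 (positions 0-1)
  Group 2: 'a' x 3 (positions 2-4)
  Group 3: 'e' x 1 (positions 5-5)
  Group 4: 'b' x 3 (positions 6-8)
  Group 5: 'e' x 1 (positions 9-9)
Total groups: 5

5


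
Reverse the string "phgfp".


Input: phgfp
Reading characters right to left:
  Position 4: 'p'
  Position 3: 'f'
  Position 2: 'g'
  Position 1: 'h'
  Position 0: 'p'
Reversed: pfghp

pfghp


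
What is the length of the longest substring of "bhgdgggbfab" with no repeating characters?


Input: "bhgdgggbfab"
Sliding window (track last position of each char):
  Position 0 ('b'): window [0,0] length 1 -- new best
  Position 1 ('h'): window [0,1] length 2 -- new best
  Position 2 ('g'): window [0,2] length 3 -- new best
  Position 3 ('d'): window [0,3] length 4 -- new best
  Position 4 ('g'): repeat (last at 2), move window start to 3
  Position 4 ('g'): window [3,4] length 2
  Position 5 ('g'): repeat (last at 4), move window start to 5
  Position 5 ('g'): window [5,5] length 1
  Position 6 ('g'): repeat (last at 5), move window start to 6
  Position 6 ('g'): window [6,6] length 1
  Position 7 ('b'): window [6,7] length 2
  Position 8 ('f'): window [6,8] length 3
  Position 9 ('a'): window [6,9] length 4
  Position 10 ('b'): repeat (last at 7), move window start to 8
  Position 10 ('b'): window [8,10] length 3
Longest substring with no repeats: "bhgd" with length 4

4


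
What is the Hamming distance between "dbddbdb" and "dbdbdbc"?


Comparing "dbddbdb" and "dbdbdbc" position by position:
  Position 0: 'd' vs 'd' => same
  Position 1: 'b' vs 'b' => same
  Position 2: 'd' vs 'd' => same
  Position 3: 'd' vs 'b' => differ
  Position 4: 'b' vs 'd' => differ
  Position 5: 'd' vs 'b' => differ
  Position 6: 'b' vs 'c' => differ
Total differences (Hamming distance): 4

4


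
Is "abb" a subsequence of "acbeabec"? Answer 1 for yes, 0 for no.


Check if "abb" is a subsequence of "acbeabec"
Greedy scan:
  Position 0 ('a'): matches sub[0] = 'a'
  Position 1 ('c'): no match needed
  Position 2 ('b'): matches sub[1] = 'b'
  Position 3 ('e'): no match needed
  Position 4 ('a'): no match needed
  Position 5 ('b'): matches sub[2] = 'b'
  Position 6 ('e'): no match needed
  Position 7 ('c'): no match needed
All 3 characters matched => is a subsequence

1


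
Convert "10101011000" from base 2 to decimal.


Input: "10101011000" in base 2
Positional expansion:
  Digit '1' (value 1) x 2^10 = 1024
  Digit '0' (value 0) x 2^9 = 0
  Digit '1' (value 1) x 2^8 = 256
  Digit '0' (value 0) x 2^7 = 0
  Digit '1' (value 1) x 2^6 = 64
  Digit '0' (value 0) x 2^5 = 0
  Digit '1' (value 1) x 2^4 = 16
  Digit '1' (value 1) x 2^3 = 8
  Digit '0' (value 0) x 2^2 = 0
  Digit '0' (value 0) x 2^1 = 0
  Digit '0' (value 0) x 2^0 = 0
Sum = 1368

1368


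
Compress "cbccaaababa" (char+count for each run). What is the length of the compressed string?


Input: cbccaaababa
Runs:
  'c' x 1 => "c1"
  'b' x 1 => "b1"
  'c' x 2 => "c2"
  'a' x 3 => "a3"
  'b' x 1 => "b1"
  'a' x 1 => "a1"
  'b' x 1 => "b1"
  'a' x 1 => "a1"
Compressed: "c1b1c2a3b1a1b1a1"
Compressed length: 16

16


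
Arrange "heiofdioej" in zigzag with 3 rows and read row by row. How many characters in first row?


Zigzag "heiofdioej" into 3 rows:
Placing characters:
  'h' => row 0
  'e' => row 1
  'i' => row 2
  'o' => row 1
  'f' => row 0
  'd' => row 1
  'i' => row 2
  'o' => row 1
  'e' => row 0
  'j' => row 1
Rows:
  Row 0: "hfe"
  Row 1: "eodoj"
  Row 2: "ii"
First row length: 3

3


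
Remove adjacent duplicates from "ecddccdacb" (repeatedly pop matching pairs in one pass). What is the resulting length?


Input: ecddccdacb
Stack-based adjacent duplicate removal:
  Read 'e': push. Stack: e
  Read 'c': push. Stack: ec
  Read 'd': push. Stack: ecd
  Read 'd': matches stack top 'd' => pop. Stack: ec
  Read 'c': matches stack top 'c' => pop. Stack: e
  Read 'c': push. Stack: ec
  Read 'd': push. Stack: ecd
  Read 'a': push. Stack: ecda
  Read 'c': push. Stack: ecdac
  Read 'b': push. Stack: ecdacb
Final stack: "ecdacb" (length 6)

6


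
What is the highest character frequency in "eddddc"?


Input: eddddc
Character counts:
  'c': 1
  'd': 4
  'e': 1
Maximum frequency: 4

4


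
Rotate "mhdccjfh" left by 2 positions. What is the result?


Input: "mhdccjfh", rotate left by 2
First 2 characters: "mh"
Remaining characters: "dccjfh"
Concatenate remaining + first: "dccjfh" + "mh" = "dccjfhmh"

dccjfhmh


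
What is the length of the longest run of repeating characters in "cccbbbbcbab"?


Input: "cccbbbbcbab"
Scanning for longest run:
  Position 1 ('c'): continues run of 'c', length=2
  Position 2 ('c'): continues run of 'c', length=3
  Position 3 ('b'): new char, reset run to 1
  Position 4 ('b'): continues run of 'b', length=2
  Position 5 ('b'): continues run of 'b', length=3
  Position 6 ('b'): continues run of 'b', length=4
  Position 7 ('c'): new char, reset run to 1
  Position 8 ('b'): new char, reset run to 1
  Position 9 ('a'): new char, reset run to 1
  Position 10 ('b'): new char, reset run to 1
Longest run: 'b' with length 4

4


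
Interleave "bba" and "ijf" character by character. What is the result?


Interleaving "bba" and "ijf":
  Position 0: 'b' from first, 'i' from second => "bi"
  Position 1: 'b' from first, 'j' from second => "bj"
  Position 2: 'a' from first, 'f' from second => "af"
Result: bibjaf

bibjaf


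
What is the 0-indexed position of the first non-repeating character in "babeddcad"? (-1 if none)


Input: babeddcad
Character frequencies:
  'a': 2
  'b': 2
  'c': 1
  'd': 3
  'e': 1
Scanning left to right for freq == 1:
  Position 0 ('b'): freq=2, skip
  Position 1 ('a'): freq=2, skip
  Position 2 ('b'): freq=2, skip
  Position 3 ('e'): unique! => answer = 3

3


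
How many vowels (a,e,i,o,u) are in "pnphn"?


Input: pnphn
Checking each character:
  'p' at position 0: consonant
  'n' at position 1: consonant
  'p' at position 2: consonant
  'h' at position 3: consonant
  'n' at position 4: consonant
Total vowels: 0

0


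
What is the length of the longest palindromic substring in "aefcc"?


Input: "aefcc"
Checking substrings for palindromes:
  [3:5] "cc" (len 2) => palindrome
Longest palindromic substring: "cc" with length 2

2


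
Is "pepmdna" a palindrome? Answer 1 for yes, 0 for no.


Input: pepmdna
Reversed: andmpep
  Compare pos 0 ('p') with pos 6 ('a'): MISMATCH
  Compare pos 1 ('e') with pos 5 ('n'): MISMATCH
  Compare pos 2 ('p') with pos 4 ('d'): MISMATCH
Result: not a palindrome

0


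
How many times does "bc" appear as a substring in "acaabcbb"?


Searching for "bc" in "acaabcbb"
Scanning each position:
  Position 0: "ac" => no
  Position 1: "ca" => no
  Position 2: "aa" => no
  Position 3: "ab" => no
  Position 4: "bc" => MATCH
  Position 5: "cb" => no
  Position 6: "bb" => no
Total occurrences: 1

1


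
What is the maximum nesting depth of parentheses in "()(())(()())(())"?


Input: "()(())(()())(())"
Tracking depth:
  Position 0 '(': depth becomes 1
  Position 1 ')': depth becomes 0
  Position 2 '(': depth becomes 1
  Position 3 '(': depth becomes 2
  Position 4 ')': depth becomes 1
  Position 5 ')': depth becomes 0
  Position 6 '(': depth becomes 1
  Position 7 '(': depth becomes 2
  Position 8 ')': depth becomes 1
  Position 9 '(': depth becomes 2
  Position 10 ')': depth becomes 1
  Position 11 ')': depth becomes 0
  Position 12 '(': depth becomes 1
  Position 13 '(': depth becomes 2
  Position 14 ')': depth becomes 1
  Position 15 ')': depth becomes 0
Maximum depth reached: 2

2


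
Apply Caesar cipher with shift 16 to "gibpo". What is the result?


Caesar cipher: shift "gibpo" by 16
  'g' (pos 6) + 16 = pos 22 = 'w'
  'i' (pos 8) + 16 = pos 24 = 'y'
  'b' (pos 1) + 16 = pos 17 = 'r'
  'p' (pos 15) + 16 = pos 5 = 'f'
  'o' (pos 14) + 16 = pos 4 = 'e'
Result: wyrfe

wyrfe


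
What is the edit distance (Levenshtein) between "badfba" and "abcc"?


Computing edit distance: "badfba" -> "abcc"
DP table:
           a    b    c    c
      0    1    2    3    4
  b   1    1    1    2    3
  a   2    1    2    2    3
  d   3    2    2    3    3
  f   4    3    3    3    4
  b   5    4    3    4    4
  a   6    5    4    4    5
Edit distance = dp[6][4] = 5

5


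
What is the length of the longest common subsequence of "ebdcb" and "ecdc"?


LCS of "ebdcb" and "ecdc"
DP table:
           e    c    d    c
      0    0    0    0    0
  e   0    1    1    1    1
  b   0    1    1    1    1
  d   0    1    1    2    2
  c   0    1    2    2    3
  b   0    1    2    2    3
LCS length = dp[5][4] = 3

3


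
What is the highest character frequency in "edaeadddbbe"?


Input: edaeadddbbe
Character counts:
  'a': 2
  'b': 2
  'd': 4
  'e': 3
Maximum frequency: 4

4


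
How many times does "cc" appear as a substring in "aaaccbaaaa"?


Searching for "cc" in "aaaccbaaaa"
Scanning each position:
  Position 0: "aa" => no
  Position 1: "aa" => no
  Position 2: "ac" => no
  Position 3: "cc" => MATCH
  Position 4: "cb" => no
  Position 5: "ba" => no
  Position 6: "aa" => no
  Position 7: "aa" => no
  Position 8: "aa" => no
Total occurrences: 1

1


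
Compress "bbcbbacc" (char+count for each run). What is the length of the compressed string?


Input: bbcbbacc
Runs:
  'b' x 2 => "b2"
  'c' x 1 => "c1"
  'b' x 2 => "b2"
  'a' x 1 => "a1"
  'c' x 2 => "c2"
Compressed: "b2c1b2a1c2"
Compressed length: 10

10


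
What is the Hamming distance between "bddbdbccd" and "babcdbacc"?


Comparing "bddbdbccd" and "babcdbacc" position by position:
  Position 0: 'b' vs 'b' => same
  Position 1: 'd' vs 'a' => differ
  Position 2: 'd' vs 'b' => differ
  Position 3: 'b' vs 'c' => differ
  Position 4: 'd' vs 'd' => same
  Position 5: 'b' vs 'b' => same
  Position 6: 'c' vs 'a' => differ
  Position 7: 'c' vs 'c' => same
  Position 8: 'd' vs 'c' => differ
Total differences (Hamming distance): 5

5


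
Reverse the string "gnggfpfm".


Input: gnggfpfm
Reading characters right to left:
  Position 7: 'm'
  Position 6: 'f'
  Position 5: 'p'
  Position 4: 'f'
  Position 3: 'g'
  Position 2: 'g'
  Position 1: 'n'
  Position 0: 'g'
Reversed: mfpfggng

mfpfggng


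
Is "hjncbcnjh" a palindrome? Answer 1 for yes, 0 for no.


Input: hjncbcnjh
Reversed: hjncbcnjh
  Compare pos 0 ('h') with pos 8 ('h'): match
  Compare pos 1 ('j') with pos 7 ('j'): match
  Compare pos 2 ('n') with pos 6 ('n'): match
  Compare pos 3 ('c') with pos 5 ('c'): match
Result: palindrome

1


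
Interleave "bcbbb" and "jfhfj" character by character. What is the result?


Interleaving "bcbbb" and "jfhfj":
  Position 0: 'b' from first, 'j' from second => "bj"
  Position 1: 'c' from first, 'f' from second => "cf"
  Position 2: 'b' from first, 'h' from second => "bh"
  Position 3: 'b' from first, 'f' from second => "bf"
  Position 4: 'b' from first, 'j' from second => "bj"
Result: bjcfbhbfbj

bjcfbhbfbj


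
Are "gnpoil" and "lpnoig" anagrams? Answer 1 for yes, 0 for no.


Strings: "gnpoil", "lpnoig"
Sorted first:  gilnop
Sorted second: gilnop
Sorted forms match => anagrams

1


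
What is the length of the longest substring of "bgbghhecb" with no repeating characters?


Input: "bgbghhecb"
Sliding window (track last position of each char):
  Position 0 ('b'): window [0,0] length 1 -- new best
  Position 1 ('g'): window [0,1] length 2 -- new best
  Position 2 ('b'): repeat (last at 0), move window start to 1
  Position 2 ('b'): window [1,2] length 2
  Position 3 ('g'): repeat (last at 1), move window start to 2
  Position 3 ('g'): window [2,3] length 2
  Position 4 ('h'): window [2,4] length 3 -- new best
  Position 5 ('h'): repeat (last at 4), move window start to 5
  Position 5 ('h'): window [5,5] length 1
  Position 6 ('e'): window [5,6] length 2
  Position 7 ('c'): window [5,7] length 3
  Position 8 ('b'): window [5,8] length 4 -- new best
Longest substring with no repeats: "hecb" with length 4

4


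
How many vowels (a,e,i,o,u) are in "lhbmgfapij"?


Input: lhbmgfapij
Checking each character:
  'l' at position 0: consonant
  'h' at position 1: consonant
  'b' at position 2: consonant
  'm' at position 3: consonant
  'g' at position 4: consonant
  'f' at position 5: consonant
  'a' at position 6: vowel (running total: 1)
  'p' at position 7: consonant
  'i' at position 8: vowel (running total: 2)
  'j' at position 9: consonant
Total vowels: 2

2


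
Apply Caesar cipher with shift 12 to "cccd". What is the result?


Caesar cipher: shift "cccd" by 12
  'c' (pos 2) + 12 = pos 14 = 'o'
  'c' (pos 2) + 12 = pos 14 = 'o'
  'c' (pos 2) + 12 = pos 14 = 'o'
  'd' (pos 3) + 12 = pos 15 = 'p'
Result: ooop

ooop


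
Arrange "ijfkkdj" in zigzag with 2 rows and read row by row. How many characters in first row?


Zigzag "ijfkkdj" into 2 rows:
Placing characters:
  'i' => row 0
  'j' => row 1
  'f' => row 0
  'k' => row 1
  'k' => row 0
  'd' => row 1
  'j' => row 0
Rows:
  Row 0: "ifkj"
  Row 1: "jkd"
First row length: 4

4


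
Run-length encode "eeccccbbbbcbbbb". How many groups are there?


Input: eeccccbbbbcbbbb
Scanning for consecutive runs:
  Group 1: 'e' x 2 (positions 0-1)
  Group 2: 'c' x 4 (positions 2-5)
  Group 3: 'b' x 4 (positions 6-9)
  Group 4: 'c' x 1 (positions 10-10)
  Group 5: 'b' x 4 (positions 11-14)
Total groups: 5

5


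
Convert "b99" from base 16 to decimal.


Input: "b99" in base 16
Positional expansion:
  Digit 'b' (value 11) x 16^2 = 2816
  Digit '9' (value 9) x 16^1 = 144
  Digit '9' (value 9) x 16^0 = 9
Sum = 2969

2969


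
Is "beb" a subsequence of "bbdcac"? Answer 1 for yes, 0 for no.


Check if "beb" is a subsequence of "bbdcac"
Greedy scan:
  Position 0 ('b'): matches sub[0] = 'b'
  Position 1 ('b'): no match needed
  Position 2 ('d'): no match needed
  Position 3 ('c'): no match needed
  Position 4 ('a'): no match needed
  Position 5 ('c'): no match needed
Only matched 1/3 characters => not a subsequence

0


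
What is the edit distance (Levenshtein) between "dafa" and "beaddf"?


Computing edit distance: "dafa" -> "beaddf"
DP table:
           b    e    a    d    d    f
      0    1    2    3    4    5    6
  d   1    1    2    3    3    4    5
  a   2    2    2    2    3    4    5
  f   3    3    3    3    3    4    4
  a   4    4    4    3    4    4    5
Edit distance = dp[4][6] = 5

5


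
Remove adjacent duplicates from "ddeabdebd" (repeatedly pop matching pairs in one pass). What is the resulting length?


Input: ddeabdebd
Stack-based adjacent duplicate removal:
  Read 'd': push. Stack: d
  Read 'd': matches stack top 'd' => pop. Stack: (empty)
  Read 'e': push. Stack: e
  Read 'a': push. Stack: ea
  Read 'b': push. Stack: eab
  Read 'd': push. Stack: eabd
  Read 'e': push. Stack: eabde
  Read 'b': push. Stack: eabdeb
  Read 'd': push. Stack: eabdebd
Final stack: "eabdebd" (length 7)

7


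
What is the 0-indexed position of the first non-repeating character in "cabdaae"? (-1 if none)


Input: cabdaae
Character frequencies:
  'a': 3
  'b': 1
  'c': 1
  'd': 1
  'e': 1
Scanning left to right for freq == 1:
  Position 0 ('c'): unique! => answer = 0

0


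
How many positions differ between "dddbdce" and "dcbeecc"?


Comparing "dddbdce" and "dcbeecc" position by position:
  Position 0: 'd' vs 'd' => same
  Position 1: 'd' vs 'c' => DIFFER
  Position 2: 'd' vs 'b' => DIFFER
  Position 3: 'b' vs 'e' => DIFFER
  Position 4: 'd' vs 'e' => DIFFER
  Position 5: 'c' vs 'c' => same
  Position 6: 'e' vs 'c' => DIFFER
Positions that differ: 5

5


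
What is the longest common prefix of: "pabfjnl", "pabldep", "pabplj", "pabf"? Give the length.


Words: pabfjnl, pabldep, pabplj, pabf
  Position 0: all 'p' => match
  Position 1: all 'a' => match
  Position 2: all 'b' => match
  Position 3: ('f', 'l', 'p', 'f') => mismatch, stop
LCP = "pab" (length 3)

3


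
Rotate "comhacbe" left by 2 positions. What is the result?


Input: "comhacbe", rotate left by 2
First 2 characters: "co"
Remaining characters: "mhacbe"
Concatenate remaining + first: "mhacbe" + "co" = "mhacbeco"

mhacbeco


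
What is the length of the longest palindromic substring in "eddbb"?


Input: "eddbb"
Checking substrings for palindromes:
  [1:3] "dd" (len 2) => palindrome
  [3:5] "bb" (len 2) => palindrome
Longest palindromic substring: "dd" with length 2

2


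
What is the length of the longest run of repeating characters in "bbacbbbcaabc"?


Input: "bbacbbbcaabc"
Scanning for longest run:
  Position 1 ('b'): continues run of 'b', length=2
  Position 2 ('a'): new char, reset run to 1
  Position 3 ('c'): new char, reset run to 1
  Position 4 ('b'): new char, reset run to 1
  Position 5 ('b'): continues run of 'b', length=2
  Position 6 ('b'): continues run of 'b', length=3
  Position 7 ('c'): new char, reset run to 1
  Position 8 ('a'): new char, reset run to 1
  Position 9 ('a'): continues run of 'a', length=2
  Position 10 ('b'): new char, reset run to 1
  Position 11 ('c'): new char, reset run to 1
Longest run: 'b' with length 3

3


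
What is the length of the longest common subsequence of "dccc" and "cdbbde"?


LCS of "dccc" and "cdbbde"
DP table:
           c    d    b    b    d    e
      0    0    0    0    0    0    0
  d   0    0    1    1    1    1    1
  c   0    1    1    1    1    1    1
  c   0    1    1    1    1    1    1
  c   0    1    1    1    1    1    1
LCS length = dp[4][6] = 1

1


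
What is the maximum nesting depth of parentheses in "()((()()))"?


Input: "()((()()))"
Tracking depth:
  Position 0 '(': depth becomes 1
  Position 1 ')': depth becomes 0
  Position 2 '(': depth becomes 1
  Position 3 '(': depth becomes 2
  Position 4 '(': depth becomes 3
  Position 5 ')': depth becomes 2
  Position 6 '(': depth becomes 3
  Position 7 ')': depth becomes 2
  Position 8 ')': depth becomes 1
  Position 9 ')': depth becomes 0
Maximum depth reached: 3

3


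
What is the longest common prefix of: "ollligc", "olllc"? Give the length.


Words: ollligc, olllc
  Position 0: all 'o' => match
  Position 1: all 'l' => match
  Position 2: all 'l' => match
  Position 3: all 'l' => match
  Position 4: ('i', 'c') => mismatch, stop
LCP = "olll" (length 4)

4


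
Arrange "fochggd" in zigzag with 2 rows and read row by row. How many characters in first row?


Zigzag "fochggd" into 2 rows:
Placing characters:
  'f' => row 0
  'o' => row 1
  'c' => row 0
  'h' => row 1
  'g' => row 0
  'g' => row 1
  'd' => row 0
Rows:
  Row 0: "fcgd"
  Row 1: "ohg"
First row length: 4

4


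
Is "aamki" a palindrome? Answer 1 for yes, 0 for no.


Input: aamki
Reversed: ikmaa
  Compare pos 0 ('a') with pos 4 ('i'): MISMATCH
  Compare pos 1 ('a') with pos 3 ('k'): MISMATCH
Result: not a palindrome

0


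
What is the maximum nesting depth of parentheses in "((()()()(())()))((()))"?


Input: "((()()()(())()))((()))"
Tracking depth:
  Position 0 '(': depth becomes 1
  Position 1 '(': depth becomes 2
  Position 2 '(': depth becomes 3
  Position 3 ')': depth becomes 2
  Position 4 '(': depth becomes 3
  Position 5 ')': depth becomes 2
  Position 6 '(': depth becomes 3
  Position 7 ')': depth becomes 2
  Position 8 '(': depth becomes 3
  Position 9 '(': depth becomes 4
  Position 10 ')': depth becomes 3
  Position 11 ')': depth becomes 2
  Position 12 '(': depth becomes 3
  Position 13 ')': depth becomes 2
  Position 14 ')': depth becomes 1
  Position 15 ')': depth becomes 0
  Position 16 '(': depth becomes 1
  Position 17 '(': depth becomes 2
  Position 18 '(': depth becomes 3
  Position 19 ')': depth becomes 2
  Position 20 ')': depth becomes 1
  Position 21 ')': depth becomes 0
Maximum depth reached: 4

4


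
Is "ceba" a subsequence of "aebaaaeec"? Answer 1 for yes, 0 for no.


Check if "ceba" is a subsequence of "aebaaaeec"
Greedy scan:
  Position 0 ('a'): no match needed
  Position 1 ('e'): no match needed
  Position 2 ('b'): no match needed
  Position 3 ('a'): no match needed
  Position 4 ('a'): no match needed
  Position 5 ('a'): no match needed
  Position 6 ('e'): no match needed
  Position 7 ('e'): no match needed
  Position 8 ('c'): matches sub[0] = 'c'
Only matched 1/4 characters => not a subsequence

0


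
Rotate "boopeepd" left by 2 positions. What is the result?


Input: "boopeepd", rotate left by 2
First 2 characters: "bo"
Remaining characters: "opeepd"
Concatenate remaining + first: "opeepd" + "bo" = "opeepdbo"

opeepdbo


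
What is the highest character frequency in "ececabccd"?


Input: ececabccd
Character counts:
  'a': 1
  'b': 1
  'c': 4
  'd': 1
  'e': 2
Maximum frequency: 4

4


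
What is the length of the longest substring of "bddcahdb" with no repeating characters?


Input: "bddcahdb"
Sliding window (track last position of each char):
  Position 0 ('b'): window [0,0] length 1 -- new best
  Position 1 ('d'): window [0,1] length 2 -- new best
  Position 2 ('d'): repeat (last at 1), move window start to 2
  Position 2 ('d'): window [2,2] length 1
  Position 3 ('c'): window [2,3] length 2
  Position 4 ('a'): window [2,4] length 3 -- new best
  Position 5 ('h'): window [2,5] length 4 -- new best
  Position 6 ('d'): repeat (last at 2), move window start to 3
  Position 6 ('d'): window [3,6] length 4
  Position 7 ('b'): window [3,7] length 5 -- new best
Longest substring with no repeats: "cahdb" with length 5

5


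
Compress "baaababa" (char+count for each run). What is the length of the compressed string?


Input: baaababa
Runs:
  'b' x 1 => "b1"
  'a' x 3 => "a3"
  'b' x 1 => "b1"
  'a' x 1 => "a1"
  'b' x 1 => "b1"
  'a' x 1 => "a1"
Compressed: "b1a3b1a1b1a1"
Compressed length: 12

12


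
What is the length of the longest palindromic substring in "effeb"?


Input: "effeb"
Checking substrings for palindromes:
  [0:4] "effe" (len 4) => palindrome
  [1:3] "ff" (len 2) => palindrome
Longest palindromic substring: "effe" with length 4

4


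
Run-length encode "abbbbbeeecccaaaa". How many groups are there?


Input: abbbbbeeecccaaaa
Scanning for consecutive runs:
  Group 1: 'a' x 1 (positions 0-0)
  Group 2: 'b' x 5 (positions 1-5)
  Group 3: 'e' x 3 (positions 6-8)
  Group 4: 'c' x 3 (positions 9-11)
  Group 5: 'a' x 4 (positions 12-15)
Total groups: 5

5


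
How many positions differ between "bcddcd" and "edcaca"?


Comparing "bcddcd" and "edcaca" position by position:
  Position 0: 'b' vs 'e' => DIFFER
  Position 1: 'c' vs 'd' => DIFFER
  Position 2: 'd' vs 'c' => DIFFER
  Position 3: 'd' vs 'a' => DIFFER
  Position 4: 'c' vs 'c' => same
  Position 5: 'd' vs 'a' => DIFFER
Positions that differ: 5

5


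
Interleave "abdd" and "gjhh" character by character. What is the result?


Interleaving "abdd" and "gjhh":
  Position 0: 'a' from first, 'g' from second => "ag"
  Position 1: 'b' from first, 'j' from second => "bj"
  Position 2: 'd' from first, 'h' from second => "dh"
  Position 3: 'd' from first, 'h' from second => "dh"
Result: agbjdhdh

agbjdhdh


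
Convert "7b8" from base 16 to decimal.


Input: "7b8" in base 16
Positional expansion:
  Digit '7' (value 7) x 16^2 = 1792
  Digit 'b' (value 11) x 16^1 = 176
  Digit '8' (value 8) x 16^0 = 8
Sum = 1976

1976


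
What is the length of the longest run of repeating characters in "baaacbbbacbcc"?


Input: "baaacbbbacbcc"
Scanning for longest run:
  Position 1 ('a'): new char, reset run to 1
  Position 2 ('a'): continues run of 'a', length=2
  Position 3 ('a'): continues run of 'a', length=3
  Position 4 ('c'): new char, reset run to 1
  Position 5 ('b'): new char, reset run to 1
  Position 6 ('b'): continues run of 'b', length=2
  Position 7 ('b'): continues run of 'b', length=3
  Position 8 ('a'): new char, reset run to 1
  Position 9 ('c'): new char, reset run to 1
  Position 10 ('b'): new char, reset run to 1
  Position 11 ('c'): new char, reset run to 1
  Position 12 ('c'): continues run of 'c', length=2
Longest run: 'a' with length 3

3


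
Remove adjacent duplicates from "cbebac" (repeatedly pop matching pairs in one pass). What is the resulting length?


Input: cbebac
Stack-based adjacent duplicate removal:
  Read 'c': push. Stack: c
  Read 'b': push. Stack: cb
  Read 'e': push. Stack: cbe
  Read 'b': push. Stack: cbeb
  Read 'a': push. Stack: cbeba
  Read 'c': push. Stack: cbebac
Final stack: "cbebac" (length 6)

6


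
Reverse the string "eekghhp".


Input: eekghhp
Reading characters right to left:
  Position 6: 'p'
  Position 5: 'h'
  Position 4: 'h'
  Position 3: 'g'
  Position 2: 'k'
  Position 1: 'e'
  Position 0: 'e'
Reversed: phhgkee

phhgkee


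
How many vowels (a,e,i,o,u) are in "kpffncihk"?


Input: kpffncihk
Checking each character:
  'k' at position 0: consonant
  'p' at position 1: consonant
  'f' at position 2: consonant
  'f' at position 3: consonant
  'n' at position 4: consonant
  'c' at position 5: consonant
  'i' at position 6: vowel (running total: 1)
  'h' at position 7: consonant
  'k' at position 8: consonant
Total vowels: 1

1


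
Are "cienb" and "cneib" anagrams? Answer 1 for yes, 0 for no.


Strings: "cienb", "cneib"
Sorted first:  bcein
Sorted second: bcein
Sorted forms match => anagrams

1


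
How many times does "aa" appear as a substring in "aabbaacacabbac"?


Searching for "aa" in "aabbaacacabbac"
Scanning each position:
  Position 0: "aa" => MATCH
  Position 1: "ab" => no
  Position 2: "bb" => no
  Position 3: "ba" => no
  Position 4: "aa" => MATCH
  Position 5: "ac" => no
  Position 6: "ca" => no
  Position 7: "ac" => no
  Position 8: "ca" => no
  Position 9: "ab" => no
  Position 10: "bb" => no
  Position 11: "ba" => no
  Position 12: "ac" => no
Total occurrences: 2

2


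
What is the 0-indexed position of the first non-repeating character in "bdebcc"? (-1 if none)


Input: bdebcc
Character frequencies:
  'b': 2
  'c': 2
  'd': 1
  'e': 1
Scanning left to right for freq == 1:
  Position 0 ('b'): freq=2, skip
  Position 1 ('d'): unique! => answer = 1

1


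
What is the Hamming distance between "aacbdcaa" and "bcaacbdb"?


Comparing "aacbdcaa" and "bcaacbdb" position by position:
  Position 0: 'a' vs 'b' => differ
  Position 1: 'a' vs 'c' => differ
  Position 2: 'c' vs 'a' => differ
  Position 3: 'b' vs 'a' => differ
  Position 4: 'd' vs 'c' => differ
  Position 5: 'c' vs 'b' => differ
  Position 6: 'a' vs 'd' => differ
  Position 7: 'a' vs 'b' => differ
Total differences (Hamming distance): 8

8


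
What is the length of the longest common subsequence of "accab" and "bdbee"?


LCS of "accab" and "bdbee"
DP table:
           b    d    b    e    e
      0    0    0    0    0    0
  a   0    0    0    0    0    0
  c   0    0    0    0    0    0
  c   0    0    0    0    0    0
  a   0    0    0    0    0    0
  b   0    1    1    1    1    1
LCS length = dp[5][5] = 1

1


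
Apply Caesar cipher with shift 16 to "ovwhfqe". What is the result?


Caesar cipher: shift "ovwhfqe" by 16
  'o' (pos 14) + 16 = pos 4 = 'e'
  'v' (pos 21) + 16 = pos 11 = 'l'
  'w' (pos 22) + 16 = pos 12 = 'm'
  'h' (pos 7) + 16 = pos 23 = 'x'
  'f' (pos 5) + 16 = pos 21 = 'v'
  'q' (pos 16) + 16 = pos 6 = 'g'
  'e' (pos 4) + 16 = pos 20 = 'u'
Result: elmxvgu

elmxvgu


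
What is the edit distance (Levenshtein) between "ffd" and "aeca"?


Computing edit distance: "ffd" -> "aeca"
DP table:
           a    e    c    a
      0    1    2    3    4
  f   1    1    2    3    4
  f   2    2    2    3    4
  d   3    3    3    3    4
Edit distance = dp[3][4] = 4

4


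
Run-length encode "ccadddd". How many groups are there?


Input: ccadddd
Scanning for consecutive runs:
  Group 1: 'c' x 2 (positions 0-1)
  Group 2: 'a' x 1 (positions 2-2)
  Group 3: 'd' x 4 (positions 3-6)
Total groups: 3

3


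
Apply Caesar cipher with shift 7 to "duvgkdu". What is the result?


Caesar cipher: shift "duvgkdu" by 7
  'd' (pos 3) + 7 = pos 10 = 'k'
  'u' (pos 20) + 7 = pos 1 = 'b'
  'v' (pos 21) + 7 = pos 2 = 'c'
  'g' (pos 6) + 7 = pos 13 = 'n'
  'k' (pos 10) + 7 = pos 17 = 'r'
  'd' (pos 3) + 7 = pos 10 = 'k'
  'u' (pos 20) + 7 = pos 1 = 'b'
Result: kbcnrkb

kbcnrkb


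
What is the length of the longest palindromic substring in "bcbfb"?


Input: "bcbfb"
Checking substrings for palindromes:
  [0:3] "bcb" (len 3) => palindrome
  [2:5] "bfb" (len 3) => palindrome
Longest palindromic substring: "bcb" with length 3

3


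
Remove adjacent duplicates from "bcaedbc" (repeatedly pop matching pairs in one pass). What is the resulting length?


Input: bcaedbc
Stack-based adjacent duplicate removal:
  Read 'b': push. Stack: b
  Read 'c': push. Stack: bc
  Read 'a': push. Stack: bca
  Read 'e': push. Stack: bcae
  Read 'd': push. Stack: bcaed
  Read 'b': push. Stack: bcaedb
  Read 'c': push. Stack: bcaedbc
Final stack: "bcaedbc" (length 7)

7


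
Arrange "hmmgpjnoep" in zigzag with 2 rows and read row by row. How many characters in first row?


Zigzag "hmmgpjnoep" into 2 rows:
Placing characters:
  'h' => row 0
  'm' => row 1
  'm' => row 0
  'g' => row 1
  'p' => row 0
  'j' => row 1
  'n' => row 0
  'o' => row 1
  'e' => row 0
  'p' => row 1
Rows:
  Row 0: "hmpne"
  Row 1: "mgjop"
First row length: 5

5


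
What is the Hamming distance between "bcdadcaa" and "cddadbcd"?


Comparing "bcdadcaa" and "cddadbcd" position by position:
  Position 0: 'b' vs 'c' => differ
  Position 1: 'c' vs 'd' => differ
  Position 2: 'd' vs 'd' => same
  Position 3: 'a' vs 'a' => same
  Position 4: 'd' vs 'd' => same
  Position 5: 'c' vs 'b' => differ
  Position 6: 'a' vs 'c' => differ
  Position 7: 'a' vs 'd' => differ
Total differences (Hamming distance): 5

5


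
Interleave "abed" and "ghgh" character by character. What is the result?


Interleaving "abed" and "ghgh":
  Position 0: 'a' from first, 'g' from second => "ag"
  Position 1: 'b' from first, 'h' from second => "bh"
  Position 2: 'e' from first, 'g' from second => "eg"
  Position 3: 'd' from first, 'h' from second => "dh"
Result: agbhegdh

agbhegdh


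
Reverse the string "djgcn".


Input: djgcn
Reading characters right to left:
  Position 4: 'n'
  Position 3: 'c'
  Position 2: 'g'
  Position 1: 'j'
  Position 0: 'd'
Reversed: ncgjd

ncgjd


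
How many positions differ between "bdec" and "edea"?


Comparing "bdec" and "edea" position by position:
  Position 0: 'b' vs 'e' => DIFFER
  Position 1: 'd' vs 'd' => same
  Position 2: 'e' vs 'e' => same
  Position 3: 'c' vs 'a' => DIFFER
Positions that differ: 2

2


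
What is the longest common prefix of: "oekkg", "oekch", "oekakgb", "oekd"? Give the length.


Words: oekkg, oekch, oekakgb, oekd
  Position 0: all 'o' => match
  Position 1: all 'e' => match
  Position 2: all 'k' => match
  Position 3: ('k', 'c', 'a', 'd') => mismatch, stop
LCP = "oek" (length 3)

3


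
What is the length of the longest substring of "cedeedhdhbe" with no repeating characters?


Input: "cedeedhdhbe"
Sliding window (track last position of each char):
  Position 0 ('c'): window [0,0] length 1 -- new best
  Position 1 ('e'): window [0,1] length 2 -- new best
  Position 2 ('d'): window [0,2] length 3 -- new best
  Position 3 ('e'): repeat (last at 1), move window start to 2
  Position 3 ('e'): window [2,3] length 2
  Position 4 ('e'): repeat (last at 3), move window start to 4
  Position 4 ('e'): window [4,4] length 1
  Position 5 ('d'): window [4,5] length 2
  Position 6 ('h'): window [4,6] length 3
  Position 7 ('d'): repeat (last at 5), move window start to 6
  Position 7 ('d'): window [6,7] length 2
  Position 8 ('h'): repeat (last at 6), move window start to 7
  Position 8 ('h'): window [7,8] length 2
  Position 9 ('b'): window [7,9] length 3
  Position 10 ('e'): window [7,10] length 4 -- new best
Longest substring with no repeats: "dhbe" with length 4

4


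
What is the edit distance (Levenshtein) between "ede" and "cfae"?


Computing edit distance: "ede" -> "cfae"
DP table:
           c    f    a    e
      0    1    2    3    4
  e   1    1    2    3    3
  d   2    2    2    3    4
  e   3    3    3    3    3
Edit distance = dp[3][4] = 3

3


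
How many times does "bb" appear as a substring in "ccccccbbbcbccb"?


Searching for "bb" in "ccccccbbbcbccb"
Scanning each position:
  Position 0: "cc" => no
  Position 1: "cc" => no
  Position 2: "cc" => no
  Position 3: "cc" => no
  Position 4: "cc" => no
  Position 5: "cb" => no
  Position 6: "bb" => MATCH
  Position 7: "bb" => MATCH
  Position 8: "bc" => no
  Position 9: "cb" => no
  Position 10: "bc" => no
  Position 11: "cc" => no
  Position 12: "cb" => no
Total occurrences: 2

2


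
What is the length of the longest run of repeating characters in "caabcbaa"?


Input: "caabcbaa"
Scanning for longest run:
  Position 1 ('a'): new char, reset run to 1
  Position 2 ('a'): continues run of 'a', length=2
  Position 3 ('b'): new char, reset run to 1
  Position 4 ('c'): new char, reset run to 1
  Position 5 ('b'): new char, reset run to 1
  Position 6 ('a'): new char, reset run to 1
  Position 7 ('a'): continues run of 'a', length=2
Longest run: 'a' with length 2

2


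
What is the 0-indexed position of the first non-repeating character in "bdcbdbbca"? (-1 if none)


Input: bdcbdbbca
Character frequencies:
  'a': 1
  'b': 4
  'c': 2
  'd': 2
Scanning left to right for freq == 1:
  Position 0 ('b'): freq=4, skip
  Position 1 ('d'): freq=2, skip
  Position 2 ('c'): freq=2, skip
  Position 3 ('b'): freq=4, skip
  Position 4 ('d'): freq=2, skip
  Position 5 ('b'): freq=4, skip
  Position 6 ('b'): freq=4, skip
  Position 7 ('c'): freq=2, skip
  Position 8 ('a'): unique! => answer = 8

8


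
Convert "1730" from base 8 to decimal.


Input: "1730" in base 8
Positional expansion:
  Digit '1' (value 1) x 8^3 = 512
  Digit '7' (value 7) x 8^2 = 448
  Digit '3' (value 3) x 8^1 = 24
  Digit '0' (value 0) x 8^0 = 0
Sum = 984

984


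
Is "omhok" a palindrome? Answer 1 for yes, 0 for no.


Input: omhok
Reversed: kohmo
  Compare pos 0 ('o') with pos 4 ('k'): MISMATCH
  Compare pos 1 ('m') with pos 3 ('o'): MISMATCH
Result: not a palindrome

0


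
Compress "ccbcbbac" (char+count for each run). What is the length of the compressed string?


Input: ccbcbbac
Runs:
  'c' x 2 => "c2"
  'b' x 1 => "b1"
  'c' x 1 => "c1"
  'b' x 2 => "b2"
  'a' x 1 => "a1"
  'c' x 1 => "c1"
Compressed: "c2b1c1b2a1c1"
Compressed length: 12

12


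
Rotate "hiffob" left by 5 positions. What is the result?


Input: "hiffob", rotate left by 5
First 5 characters: "hiffo"
Remaining characters: "b"
Concatenate remaining + first: "b" + "hiffo" = "bhiffo"

bhiffo


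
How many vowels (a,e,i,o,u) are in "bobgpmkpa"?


Input: bobgpmkpa
Checking each character:
  'b' at position 0: consonant
  'o' at position 1: vowel (running total: 1)
  'b' at position 2: consonant
  'g' at position 3: consonant
  'p' at position 4: consonant
  'm' at position 5: consonant
  'k' at position 6: consonant
  'p' at position 7: consonant
  'a' at position 8: vowel (running total: 2)
Total vowels: 2

2


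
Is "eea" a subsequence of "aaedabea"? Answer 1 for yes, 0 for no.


Check if "eea" is a subsequence of "aaedabea"
Greedy scan:
  Position 0 ('a'): no match needed
  Position 1 ('a'): no match needed
  Position 2 ('e'): matches sub[0] = 'e'
  Position 3 ('d'): no match needed
  Position 4 ('a'): no match needed
  Position 5 ('b'): no match needed
  Position 6 ('e'): matches sub[1] = 'e'
  Position 7 ('a'): matches sub[2] = 'a'
All 3 characters matched => is a subsequence

1


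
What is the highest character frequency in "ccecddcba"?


Input: ccecddcba
Character counts:
  'a': 1
  'b': 1
  'c': 4
  'd': 2
  'e': 1
Maximum frequency: 4

4


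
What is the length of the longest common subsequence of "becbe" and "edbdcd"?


LCS of "becbe" and "edbdcd"
DP table:
           e    d    b    d    c    d
      0    0    0    0    0    0    0
  b   0    0    0    1    1    1    1
  e   0    1    1    1    1    1    1
  c   0    1    1    1    1    2    2
  b   0    1    1    2    2    2    2
  e   0    1    1    2    2    2    2
LCS length = dp[5][6] = 2

2


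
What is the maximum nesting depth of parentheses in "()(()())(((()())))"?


Input: "()(()())(((()())))"
Tracking depth:
  Position 0 '(': depth becomes 1
  Position 1 ')': depth becomes 0
  Position 2 '(': depth becomes 1
  Position 3 '(': depth becomes 2
  Position 4 ')': depth becomes 1
  Position 5 '(': depth becomes 2
  Position 6 ')': depth becomes 1
  Position 7 ')': depth becomes 0
  Position 8 '(': depth becomes 1
  Position 9 '(': depth becomes 2
  Position 10 '(': depth becomes 3
  Position 11 '(': depth becomes 4
  Position 12 ')': depth becomes 3
  Position 13 '(': depth becomes 4
  Position 14 ')': depth becomes 3
  Position 15 ')': depth becomes 2
  Position 16 ')': depth becomes 1
  Position 17 ')': depth becomes 0
Maximum depth reached: 4

4


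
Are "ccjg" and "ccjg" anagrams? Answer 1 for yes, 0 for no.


Strings: "ccjg", "ccjg"
Sorted first:  ccgj
Sorted second: ccgj
Sorted forms match => anagrams

1


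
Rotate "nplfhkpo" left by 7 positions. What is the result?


Input: "nplfhkpo", rotate left by 7
First 7 characters: "nplfhkp"
Remaining characters: "o"
Concatenate remaining + first: "o" + "nplfhkp" = "onplfhkp"

onplfhkp


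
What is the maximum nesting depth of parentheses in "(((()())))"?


Input: "(((()())))"
Tracking depth:
  Position 0 '(': depth becomes 1
  Position 1 '(': depth becomes 2
  Position 2 '(': depth becomes 3
  Position 3 '(': depth becomes 4
  Position 4 ')': depth becomes 3
  Position 5 '(': depth becomes 4
  Position 6 ')': depth becomes 3
  Position 7 ')': depth becomes 2
  Position 8 ')': depth becomes 1
  Position 9 ')': depth becomes 0
Maximum depth reached: 4

4
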